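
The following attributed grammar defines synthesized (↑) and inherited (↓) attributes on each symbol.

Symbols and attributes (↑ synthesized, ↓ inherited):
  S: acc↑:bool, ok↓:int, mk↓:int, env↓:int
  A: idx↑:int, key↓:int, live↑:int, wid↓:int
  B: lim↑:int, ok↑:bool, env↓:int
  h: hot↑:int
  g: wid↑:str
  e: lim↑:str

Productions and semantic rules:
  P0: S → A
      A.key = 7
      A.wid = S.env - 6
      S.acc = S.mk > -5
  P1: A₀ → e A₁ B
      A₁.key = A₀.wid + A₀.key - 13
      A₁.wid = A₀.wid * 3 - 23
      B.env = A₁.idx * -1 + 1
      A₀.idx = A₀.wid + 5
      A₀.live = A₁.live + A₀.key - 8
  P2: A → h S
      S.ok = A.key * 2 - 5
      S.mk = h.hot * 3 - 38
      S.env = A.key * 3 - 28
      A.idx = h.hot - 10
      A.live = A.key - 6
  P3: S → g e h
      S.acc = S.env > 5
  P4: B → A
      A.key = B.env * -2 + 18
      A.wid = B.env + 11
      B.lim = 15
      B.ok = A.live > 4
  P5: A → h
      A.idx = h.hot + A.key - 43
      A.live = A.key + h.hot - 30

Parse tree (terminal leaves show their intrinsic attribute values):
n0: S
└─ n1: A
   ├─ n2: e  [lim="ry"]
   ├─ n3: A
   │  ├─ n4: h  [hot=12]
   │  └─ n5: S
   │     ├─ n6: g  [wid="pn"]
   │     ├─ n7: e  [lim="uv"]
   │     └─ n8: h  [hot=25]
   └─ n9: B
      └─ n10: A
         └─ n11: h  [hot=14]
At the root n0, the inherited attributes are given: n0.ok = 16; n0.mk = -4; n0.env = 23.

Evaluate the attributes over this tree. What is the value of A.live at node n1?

4

1. n0.ok = 16  [given at root]
2. n0.mk = -4  [given at root]
3. n0.env = 23  [given at root]
4. n1.key = 7  [7]
5. n1.wid = 17  [S.env - 6]
6. n2.lim = "ry"  [terminal]
7. n3.key = 11  [A₀.wid + A₀.key - 13]
8. n3.wid = 28  [A₀.wid * 3 - 23]
9. n4.hot = 12  [terminal]
10. n5.ok = 17  [A.key * 2 - 5]
11. n5.mk = -2  [h.hot * 3 - 38]
12. n5.env = 5  [A.key * 3 - 28]
13. n6.wid = "pn"  [terminal]
14. n7.lim = "uv"  [terminal]
15. n8.hot = 25  [terminal]
16. n5.acc = false  [S.env > 5]
17. n3.idx = 2  [h.hot - 10]
18. n3.live = 5  [A.key - 6]
19. n9.env = -1  [A₁.idx * -1 + 1]
20. n10.key = 20  [B.env * -2 + 18]
21. n10.wid = 10  [B.env + 11]
22. n11.hot = 14  [terminal]
23. n10.idx = -9  [h.hot + A.key - 43]
24. n10.live = 4  [A.key + h.hot - 30]
25. n9.lim = 15  [15]
26. n9.ok = false  [A.live > 4]
27. n1.idx = 22  [A₀.wid + 5]
28. n1.live = 4  [A₁.live + A₀.key - 8]
29. n0.acc = true  [S.mk > -5]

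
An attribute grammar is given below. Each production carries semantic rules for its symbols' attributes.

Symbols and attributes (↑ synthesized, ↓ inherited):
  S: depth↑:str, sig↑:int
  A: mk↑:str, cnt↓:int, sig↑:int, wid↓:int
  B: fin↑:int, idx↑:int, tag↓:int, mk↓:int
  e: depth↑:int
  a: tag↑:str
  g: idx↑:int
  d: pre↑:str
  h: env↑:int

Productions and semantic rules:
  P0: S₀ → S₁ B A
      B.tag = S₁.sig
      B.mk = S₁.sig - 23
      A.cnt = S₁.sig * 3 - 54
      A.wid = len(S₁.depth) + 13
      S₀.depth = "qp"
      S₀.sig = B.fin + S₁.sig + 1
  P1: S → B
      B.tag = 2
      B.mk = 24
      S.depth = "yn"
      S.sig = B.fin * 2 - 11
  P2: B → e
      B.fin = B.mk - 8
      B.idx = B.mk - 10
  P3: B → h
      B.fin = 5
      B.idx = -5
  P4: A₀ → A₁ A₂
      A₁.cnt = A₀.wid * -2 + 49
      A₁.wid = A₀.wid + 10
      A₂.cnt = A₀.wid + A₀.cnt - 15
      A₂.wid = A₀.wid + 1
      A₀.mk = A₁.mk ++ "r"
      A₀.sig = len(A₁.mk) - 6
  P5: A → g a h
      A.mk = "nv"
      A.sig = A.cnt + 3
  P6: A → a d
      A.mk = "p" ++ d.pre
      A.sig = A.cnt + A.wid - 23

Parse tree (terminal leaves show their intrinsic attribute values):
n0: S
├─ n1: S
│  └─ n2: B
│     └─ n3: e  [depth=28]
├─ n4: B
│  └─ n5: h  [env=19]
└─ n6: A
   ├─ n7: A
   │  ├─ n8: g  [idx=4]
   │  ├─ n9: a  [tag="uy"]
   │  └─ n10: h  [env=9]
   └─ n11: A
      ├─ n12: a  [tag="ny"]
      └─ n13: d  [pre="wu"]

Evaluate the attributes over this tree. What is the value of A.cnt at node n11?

9

1. n2.tag = 2  [2]
2. n2.mk = 24  [24]
3. n3.depth = 28  [terminal]
4. n2.fin = 16  [B.mk - 8]
5. n2.idx = 14  [B.mk - 10]
6. n1.depth = "yn"  ["yn"]
7. n1.sig = 21  [B.fin * 2 - 11]
8. n4.tag = 21  [S₁.sig]
9. n4.mk = -2  [S₁.sig - 23]
10. n5.env = 19  [terminal]
11. n4.fin = 5  [5]
12. n4.idx = -5  [-5]
13. n6.cnt = 9  [S₁.sig * 3 - 54]
14. n6.wid = 15  [len(S₁.depth) + 13]
15. n7.cnt = 19  [A₀.wid * -2 + 49]
16. n7.wid = 25  [A₀.wid + 10]
17. n8.idx = 4  [terminal]
18. n9.tag = "uy"  [terminal]
19. n10.env = 9  [terminal]
20. n7.mk = "nv"  ["nv"]
21. n7.sig = 22  [A.cnt + 3]
22. n11.cnt = 9  [A₀.wid + A₀.cnt - 15]
23. n11.wid = 16  [A₀.wid + 1]
24. n12.tag = "ny"  [terminal]
25. n13.pre = "wu"  [terminal]
26. n11.mk = "pwu"  ["p" ++ d.pre]
27. n11.sig = 2  [A.cnt + A.wid - 23]
28. n6.mk = "nvr"  [A₁.mk ++ "r"]
29. n6.sig = -4  [len(A₁.mk) - 6]
30. n0.depth = "qp"  ["qp"]
31. n0.sig = 27  [B.fin + S₁.sig + 1]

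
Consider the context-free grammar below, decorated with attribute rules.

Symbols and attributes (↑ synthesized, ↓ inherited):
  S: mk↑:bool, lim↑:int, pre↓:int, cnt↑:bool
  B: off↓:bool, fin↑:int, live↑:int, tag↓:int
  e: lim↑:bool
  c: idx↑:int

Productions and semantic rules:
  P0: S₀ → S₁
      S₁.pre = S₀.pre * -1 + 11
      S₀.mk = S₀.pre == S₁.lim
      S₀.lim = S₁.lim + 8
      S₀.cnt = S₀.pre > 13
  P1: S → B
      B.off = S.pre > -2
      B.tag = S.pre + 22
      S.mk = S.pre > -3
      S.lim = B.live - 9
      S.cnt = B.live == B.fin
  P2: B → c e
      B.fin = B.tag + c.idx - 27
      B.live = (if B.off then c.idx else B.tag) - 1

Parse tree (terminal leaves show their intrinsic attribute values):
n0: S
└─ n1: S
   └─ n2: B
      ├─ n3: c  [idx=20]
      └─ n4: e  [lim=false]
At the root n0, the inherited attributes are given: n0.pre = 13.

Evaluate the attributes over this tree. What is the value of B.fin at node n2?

1. n0.pre = 13  [given at root]
2. n1.pre = -2  [S₀.pre * -1 + 11]
3. n2.off = false  [S.pre > -2]
4. n2.tag = 20  [S.pre + 22]
5. n3.idx = 20  [terminal]
6. n4.lim = false  [terminal]
7. n2.fin = 13  [B.tag + c.idx - 27]
8. n2.live = 19  [(if B.off then c.idx else B.tag) - 1]
9. n1.mk = true  [S.pre > -3]
10. n1.lim = 10  [B.live - 9]
11. n1.cnt = false  [B.live == B.fin]
12. n0.mk = false  [S₀.pre == S₁.lim]
13. n0.lim = 18  [S₁.lim + 8]
14. n0.cnt = false  [S₀.pre > 13]

13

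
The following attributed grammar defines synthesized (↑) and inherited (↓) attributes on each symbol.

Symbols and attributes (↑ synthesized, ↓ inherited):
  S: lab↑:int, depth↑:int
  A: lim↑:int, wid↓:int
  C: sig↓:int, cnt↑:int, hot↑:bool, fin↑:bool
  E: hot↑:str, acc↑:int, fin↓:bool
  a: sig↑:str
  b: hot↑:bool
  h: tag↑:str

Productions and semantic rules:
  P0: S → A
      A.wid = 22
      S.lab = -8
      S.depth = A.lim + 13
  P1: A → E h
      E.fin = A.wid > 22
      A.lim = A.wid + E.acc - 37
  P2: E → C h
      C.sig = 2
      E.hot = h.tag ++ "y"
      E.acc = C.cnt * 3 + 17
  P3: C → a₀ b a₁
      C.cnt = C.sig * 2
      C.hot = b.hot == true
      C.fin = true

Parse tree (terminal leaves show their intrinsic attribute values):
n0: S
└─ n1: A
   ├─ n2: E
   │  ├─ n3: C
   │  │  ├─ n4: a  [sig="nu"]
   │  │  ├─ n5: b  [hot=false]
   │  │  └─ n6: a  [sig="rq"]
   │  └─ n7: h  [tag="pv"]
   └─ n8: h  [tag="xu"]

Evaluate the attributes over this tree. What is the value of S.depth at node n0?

27

1. n1.wid = 22  [22]
2. n2.fin = false  [A.wid > 22]
3. n3.sig = 2  [2]
4. n4.sig = "nu"  [terminal]
5. n5.hot = false  [terminal]
6. n6.sig = "rq"  [terminal]
7. n3.cnt = 4  [C.sig * 2]
8. n3.hot = false  [b.hot == true]
9. n3.fin = true  [true]
10. n7.tag = "pv"  [terminal]
11. n2.hot = "pvy"  [h.tag ++ "y"]
12. n2.acc = 29  [C.cnt * 3 + 17]
13. n8.tag = "xu"  [terminal]
14. n1.lim = 14  [A.wid + E.acc - 37]
15. n0.lab = -8  [-8]
16. n0.depth = 27  [A.lim + 13]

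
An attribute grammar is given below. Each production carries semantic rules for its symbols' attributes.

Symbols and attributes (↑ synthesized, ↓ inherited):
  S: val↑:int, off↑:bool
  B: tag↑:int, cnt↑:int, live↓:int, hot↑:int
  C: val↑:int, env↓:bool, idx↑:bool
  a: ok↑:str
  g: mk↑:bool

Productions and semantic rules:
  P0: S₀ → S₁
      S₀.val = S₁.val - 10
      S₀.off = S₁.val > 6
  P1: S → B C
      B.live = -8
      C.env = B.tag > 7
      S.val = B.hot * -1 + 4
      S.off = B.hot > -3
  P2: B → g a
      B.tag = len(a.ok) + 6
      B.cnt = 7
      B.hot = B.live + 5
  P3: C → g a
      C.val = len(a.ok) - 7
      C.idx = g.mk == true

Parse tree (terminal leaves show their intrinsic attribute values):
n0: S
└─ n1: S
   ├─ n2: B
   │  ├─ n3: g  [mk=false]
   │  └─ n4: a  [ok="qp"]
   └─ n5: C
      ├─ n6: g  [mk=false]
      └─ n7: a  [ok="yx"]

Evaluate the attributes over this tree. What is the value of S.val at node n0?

1. n2.live = -8  [-8]
2. n3.mk = false  [terminal]
3. n4.ok = "qp"  [terminal]
4. n2.tag = 8  [len(a.ok) + 6]
5. n2.cnt = 7  [7]
6. n2.hot = -3  [B.live + 5]
7. n5.env = true  [B.tag > 7]
8. n6.mk = false  [terminal]
9. n7.ok = "yx"  [terminal]
10. n5.val = -5  [len(a.ok) - 7]
11. n5.idx = false  [g.mk == true]
12. n1.val = 7  [B.hot * -1 + 4]
13. n1.off = false  [B.hot > -3]
14. n0.val = -3  [S₁.val - 10]
15. n0.off = true  [S₁.val > 6]

-3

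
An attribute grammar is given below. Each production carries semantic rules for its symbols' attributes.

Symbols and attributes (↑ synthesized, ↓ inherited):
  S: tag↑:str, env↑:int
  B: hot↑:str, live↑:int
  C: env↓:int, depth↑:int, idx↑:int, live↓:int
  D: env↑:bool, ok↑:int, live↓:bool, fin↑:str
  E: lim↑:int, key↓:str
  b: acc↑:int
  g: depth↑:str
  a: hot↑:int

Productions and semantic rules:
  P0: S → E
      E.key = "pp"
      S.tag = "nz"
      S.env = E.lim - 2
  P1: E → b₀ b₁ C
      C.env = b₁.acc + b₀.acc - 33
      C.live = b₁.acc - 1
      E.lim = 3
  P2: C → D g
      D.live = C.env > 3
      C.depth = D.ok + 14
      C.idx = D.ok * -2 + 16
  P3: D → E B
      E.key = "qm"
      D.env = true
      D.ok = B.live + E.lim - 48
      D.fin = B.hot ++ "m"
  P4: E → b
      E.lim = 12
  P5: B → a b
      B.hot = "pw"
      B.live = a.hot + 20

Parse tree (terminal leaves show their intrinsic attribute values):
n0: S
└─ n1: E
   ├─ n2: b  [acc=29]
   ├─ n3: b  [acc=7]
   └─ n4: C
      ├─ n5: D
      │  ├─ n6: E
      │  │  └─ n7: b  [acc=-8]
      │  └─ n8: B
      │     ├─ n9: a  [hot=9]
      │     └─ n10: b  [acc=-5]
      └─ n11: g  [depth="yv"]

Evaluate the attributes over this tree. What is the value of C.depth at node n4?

7

1. n1.key = "pp"  ["pp"]
2. n2.acc = 29  [terminal]
3. n3.acc = 7  [terminal]
4. n4.env = 3  [b₁.acc + b₀.acc - 33]
5. n4.live = 6  [b₁.acc - 1]
6. n5.live = false  [C.env > 3]
7. n6.key = "qm"  ["qm"]
8. n7.acc = -8  [terminal]
9. n6.lim = 12  [12]
10. n9.hot = 9  [terminal]
11. n10.acc = -5  [terminal]
12. n8.hot = "pw"  ["pw"]
13. n8.live = 29  [a.hot + 20]
14. n5.env = true  [true]
15. n5.ok = -7  [B.live + E.lim - 48]
16. n5.fin = "pwm"  [B.hot ++ "m"]
17. n11.depth = "yv"  [terminal]
18. n4.depth = 7  [D.ok + 14]
19. n4.idx = 30  [D.ok * -2 + 16]
20. n1.lim = 3  [3]
21. n0.tag = "nz"  ["nz"]
22. n0.env = 1  [E.lim - 2]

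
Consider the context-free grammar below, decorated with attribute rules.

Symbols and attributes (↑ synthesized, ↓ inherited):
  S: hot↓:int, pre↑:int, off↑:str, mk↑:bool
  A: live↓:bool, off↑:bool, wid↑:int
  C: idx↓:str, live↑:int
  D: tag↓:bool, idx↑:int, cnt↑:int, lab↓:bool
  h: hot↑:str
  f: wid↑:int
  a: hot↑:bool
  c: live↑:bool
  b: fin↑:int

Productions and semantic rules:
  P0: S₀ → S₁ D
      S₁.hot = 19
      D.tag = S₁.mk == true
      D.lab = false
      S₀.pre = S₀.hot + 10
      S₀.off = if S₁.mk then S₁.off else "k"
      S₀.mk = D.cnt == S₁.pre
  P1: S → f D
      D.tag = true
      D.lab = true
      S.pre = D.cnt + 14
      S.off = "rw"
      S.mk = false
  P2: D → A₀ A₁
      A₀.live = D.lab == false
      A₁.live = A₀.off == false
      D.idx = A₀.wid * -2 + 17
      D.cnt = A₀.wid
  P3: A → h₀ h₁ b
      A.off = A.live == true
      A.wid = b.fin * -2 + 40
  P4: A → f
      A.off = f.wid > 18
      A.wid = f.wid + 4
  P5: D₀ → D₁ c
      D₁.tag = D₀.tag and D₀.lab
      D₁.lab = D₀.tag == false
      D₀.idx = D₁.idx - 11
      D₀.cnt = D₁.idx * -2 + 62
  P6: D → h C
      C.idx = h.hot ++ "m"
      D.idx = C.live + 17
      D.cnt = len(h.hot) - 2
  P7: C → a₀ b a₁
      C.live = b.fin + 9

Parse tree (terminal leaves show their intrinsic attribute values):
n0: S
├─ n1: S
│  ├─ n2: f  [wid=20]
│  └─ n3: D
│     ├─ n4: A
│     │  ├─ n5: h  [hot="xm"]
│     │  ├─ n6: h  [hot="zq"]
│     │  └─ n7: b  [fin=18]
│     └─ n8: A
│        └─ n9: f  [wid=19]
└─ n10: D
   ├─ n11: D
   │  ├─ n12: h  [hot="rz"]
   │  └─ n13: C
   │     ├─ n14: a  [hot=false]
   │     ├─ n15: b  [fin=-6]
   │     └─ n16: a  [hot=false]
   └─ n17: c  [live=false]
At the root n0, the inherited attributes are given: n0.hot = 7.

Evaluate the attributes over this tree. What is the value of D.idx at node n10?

9

1. n0.hot = 7  [given at root]
2. n1.hot = 19  [19]
3. n2.wid = 20  [terminal]
4. n3.tag = true  [true]
5. n3.lab = true  [true]
6. n4.live = false  [D.lab == false]
7. n5.hot = "xm"  [terminal]
8. n6.hot = "zq"  [terminal]
9. n7.fin = 18  [terminal]
10. n4.off = false  [A.live == true]
11. n4.wid = 4  [b.fin * -2 + 40]
12. n8.live = true  [A₀.off == false]
13. n9.wid = 19  [terminal]
14. n8.off = true  [f.wid > 18]
15. n8.wid = 23  [f.wid + 4]
16. n3.idx = 9  [A₀.wid * -2 + 17]
17. n3.cnt = 4  [A₀.wid]
18. n1.pre = 18  [D.cnt + 14]
19. n1.off = "rw"  ["rw"]
20. n1.mk = false  [false]
21. n10.tag = false  [S₁.mk == true]
22. n10.lab = false  [false]
23. n11.tag = false  [D₀.tag and D₀.lab]
24. n11.lab = true  [D₀.tag == false]
25. n12.hot = "rz"  [terminal]
26. n13.idx = "rzm"  [h.hot ++ "m"]
27. n14.hot = false  [terminal]
28. n15.fin = -6  [terminal]
29. n16.hot = false  [terminal]
30. n13.live = 3  [b.fin + 9]
31. n11.idx = 20  [C.live + 17]
32. n11.cnt = 0  [len(h.hot) - 2]
33. n17.live = false  [terminal]
34. n10.idx = 9  [D₁.idx - 11]
35. n10.cnt = 22  [D₁.idx * -2 + 62]
36. n0.pre = 17  [S₀.hot + 10]
37. n0.off = "k"  [if S₁.mk then S₁.off else "k"]
38. n0.mk = false  [D.cnt == S₁.pre]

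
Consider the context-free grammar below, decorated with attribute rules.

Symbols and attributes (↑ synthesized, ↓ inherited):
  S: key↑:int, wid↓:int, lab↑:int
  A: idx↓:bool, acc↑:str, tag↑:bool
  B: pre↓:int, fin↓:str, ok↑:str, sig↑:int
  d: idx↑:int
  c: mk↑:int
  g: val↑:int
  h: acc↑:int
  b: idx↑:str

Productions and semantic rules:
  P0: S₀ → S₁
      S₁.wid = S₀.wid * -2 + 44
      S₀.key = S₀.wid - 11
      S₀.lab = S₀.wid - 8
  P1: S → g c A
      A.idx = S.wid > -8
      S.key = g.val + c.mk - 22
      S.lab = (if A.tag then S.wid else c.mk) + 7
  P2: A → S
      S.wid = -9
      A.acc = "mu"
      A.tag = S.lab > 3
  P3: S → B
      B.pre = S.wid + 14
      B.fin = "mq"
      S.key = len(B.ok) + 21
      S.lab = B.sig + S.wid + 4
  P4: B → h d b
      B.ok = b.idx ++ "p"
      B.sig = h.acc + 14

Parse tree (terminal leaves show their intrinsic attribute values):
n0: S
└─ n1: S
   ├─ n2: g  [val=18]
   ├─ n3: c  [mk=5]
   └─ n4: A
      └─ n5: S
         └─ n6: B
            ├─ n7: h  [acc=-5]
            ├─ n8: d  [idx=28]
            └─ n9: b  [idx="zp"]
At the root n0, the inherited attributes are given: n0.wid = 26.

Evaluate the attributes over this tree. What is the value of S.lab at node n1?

-1

1. n0.wid = 26  [given at root]
2. n1.wid = -8  [S₀.wid * -2 + 44]
3. n2.val = 18  [terminal]
4. n3.mk = 5  [terminal]
5. n4.idx = false  [S.wid > -8]
6. n5.wid = -9  [-9]
7. n6.pre = 5  [S.wid + 14]
8. n6.fin = "mq"  ["mq"]
9. n7.acc = -5  [terminal]
10. n8.idx = 28  [terminal]
11. n9.idx = "zp"  [terminal]
12. n6.ok = "zpp"  [b.idx ++ "p"]
13. n6.sig = 9  [h.acc + 14]
14. n5.key = 24  [len(B.ok) + 21]
15. n5.lab = 4  [B.sig + S.wid + 4]
16. n4.acc = "mu"  ["mu"]
17. n4.tag = true  [S.lab > 3]
18. n1.key = 1  [g.val + c.mk - 22]
19. n1.lab = -1  [(if A.tag then S.wid else c.mk) + 7]
20. n0.key = 15  [S₀.wid - 11]
21. n0.lab = 18  [S₀.wid - 8]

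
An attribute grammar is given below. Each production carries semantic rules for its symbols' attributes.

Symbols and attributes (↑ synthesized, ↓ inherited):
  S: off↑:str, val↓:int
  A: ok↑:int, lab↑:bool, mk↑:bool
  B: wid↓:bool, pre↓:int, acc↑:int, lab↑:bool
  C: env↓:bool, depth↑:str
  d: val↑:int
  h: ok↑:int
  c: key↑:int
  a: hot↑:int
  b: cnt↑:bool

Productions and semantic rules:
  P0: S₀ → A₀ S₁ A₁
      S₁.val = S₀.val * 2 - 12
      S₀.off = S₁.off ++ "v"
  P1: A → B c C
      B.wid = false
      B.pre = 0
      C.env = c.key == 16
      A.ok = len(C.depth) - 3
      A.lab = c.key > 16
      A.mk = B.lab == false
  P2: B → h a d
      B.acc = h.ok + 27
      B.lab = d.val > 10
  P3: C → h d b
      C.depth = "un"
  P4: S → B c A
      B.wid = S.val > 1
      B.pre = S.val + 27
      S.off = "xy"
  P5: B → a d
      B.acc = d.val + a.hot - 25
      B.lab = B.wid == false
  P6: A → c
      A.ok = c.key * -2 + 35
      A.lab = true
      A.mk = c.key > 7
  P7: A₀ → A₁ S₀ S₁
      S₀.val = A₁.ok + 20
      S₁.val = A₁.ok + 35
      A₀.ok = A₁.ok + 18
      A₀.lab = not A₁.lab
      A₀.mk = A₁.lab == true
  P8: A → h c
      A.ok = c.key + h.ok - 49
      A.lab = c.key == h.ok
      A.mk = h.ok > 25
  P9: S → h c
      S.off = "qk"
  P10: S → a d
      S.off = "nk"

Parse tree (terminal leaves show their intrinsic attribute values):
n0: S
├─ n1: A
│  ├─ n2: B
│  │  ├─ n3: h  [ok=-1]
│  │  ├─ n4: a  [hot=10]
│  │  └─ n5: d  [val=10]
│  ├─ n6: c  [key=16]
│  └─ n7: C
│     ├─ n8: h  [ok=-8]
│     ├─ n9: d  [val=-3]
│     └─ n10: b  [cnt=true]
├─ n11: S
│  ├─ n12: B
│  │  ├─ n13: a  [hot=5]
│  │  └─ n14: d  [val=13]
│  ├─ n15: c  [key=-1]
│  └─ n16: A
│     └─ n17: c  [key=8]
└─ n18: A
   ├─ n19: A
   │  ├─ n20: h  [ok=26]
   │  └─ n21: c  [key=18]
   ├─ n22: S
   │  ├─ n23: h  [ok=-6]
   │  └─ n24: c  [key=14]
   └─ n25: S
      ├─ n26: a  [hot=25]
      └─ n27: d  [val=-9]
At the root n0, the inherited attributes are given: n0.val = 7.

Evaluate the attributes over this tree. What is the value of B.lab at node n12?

1. n0.val = 7  [given at root]
2. n2.wid = false  [false]
3. n2.pre = 0  [0]
4. n3.ok = -1  [terminal]
5. n4.hot = 10  [terminal]
6. n5.val = 10  [terminal]
7. n2.acc = 26  [h.ok + 27]
8. n2.lab = false  [d.val > 10]
9. n6.key = 16  [terminal]
10. n7.env = true  [c.key == 16]
11. n8.ok = -8  [terminal]
12. n9.val = -3  [terminal]
13. n10.cnt = true  [terminal]
14. n7.depth = "un"  ["un"]
15. n1.ok = -1  [len(C.depth) - 3]
16. n1.lab = false  [c.key > 16]
17. n1.mk = true  [B.lab == false]
18. n11.val = 2  [S₀.val * 2 - 12]
19. n12.wid = true  [S.val > 1]
20. n12.pre = 29  [S.val + 27]
21. n13.hot = 5  [terminal]
22. n14.val = 13  [terminal]
23. n12.acc = -7  [d.val + a.hot - 25]
24. n12.lab = false  [B.wid == false]
25. n15.key = -1  [terminal]
26. n17.key = 8  [terminal]
27. n16.ok = 19  [c.key * -2 + 35]
28. n16.lab = true  [true]
29. n16.mk = true  [c.key > 7]
30. n11.off = "xy"  ["xy"]
31. n20.ok = 26  [terminal]
32. n21.key = 18  [terminal]
33. n19.ok = -5  [c.key + h.ok - 49]
34. n19.lab = false  [c.key == h.ok]
35. n19.mk = true  [h.ok > 25]
36. n22.val = 15  [A₁.ok + 20]
37. n23.ok = -6  [terminal]
38. n24.key = 14  [terminal]
39. n22.off = "qk"  ["qk"]
40. n25.val = 30  [A₁.ok + 35]
41. n26.hot = 25  [terminal]
42. n27.val = -9  [terminal]
43. n25.off = "nk"  ["nk"]
44. n18.ok = 13  [A₁.ok + 18]
45. n18.lab = true  [not A₁.lab]
46. n18.mk = false  [A₁.lab == true]
47. n0.off = "xyv"  [S₁.off ++ "v"]

false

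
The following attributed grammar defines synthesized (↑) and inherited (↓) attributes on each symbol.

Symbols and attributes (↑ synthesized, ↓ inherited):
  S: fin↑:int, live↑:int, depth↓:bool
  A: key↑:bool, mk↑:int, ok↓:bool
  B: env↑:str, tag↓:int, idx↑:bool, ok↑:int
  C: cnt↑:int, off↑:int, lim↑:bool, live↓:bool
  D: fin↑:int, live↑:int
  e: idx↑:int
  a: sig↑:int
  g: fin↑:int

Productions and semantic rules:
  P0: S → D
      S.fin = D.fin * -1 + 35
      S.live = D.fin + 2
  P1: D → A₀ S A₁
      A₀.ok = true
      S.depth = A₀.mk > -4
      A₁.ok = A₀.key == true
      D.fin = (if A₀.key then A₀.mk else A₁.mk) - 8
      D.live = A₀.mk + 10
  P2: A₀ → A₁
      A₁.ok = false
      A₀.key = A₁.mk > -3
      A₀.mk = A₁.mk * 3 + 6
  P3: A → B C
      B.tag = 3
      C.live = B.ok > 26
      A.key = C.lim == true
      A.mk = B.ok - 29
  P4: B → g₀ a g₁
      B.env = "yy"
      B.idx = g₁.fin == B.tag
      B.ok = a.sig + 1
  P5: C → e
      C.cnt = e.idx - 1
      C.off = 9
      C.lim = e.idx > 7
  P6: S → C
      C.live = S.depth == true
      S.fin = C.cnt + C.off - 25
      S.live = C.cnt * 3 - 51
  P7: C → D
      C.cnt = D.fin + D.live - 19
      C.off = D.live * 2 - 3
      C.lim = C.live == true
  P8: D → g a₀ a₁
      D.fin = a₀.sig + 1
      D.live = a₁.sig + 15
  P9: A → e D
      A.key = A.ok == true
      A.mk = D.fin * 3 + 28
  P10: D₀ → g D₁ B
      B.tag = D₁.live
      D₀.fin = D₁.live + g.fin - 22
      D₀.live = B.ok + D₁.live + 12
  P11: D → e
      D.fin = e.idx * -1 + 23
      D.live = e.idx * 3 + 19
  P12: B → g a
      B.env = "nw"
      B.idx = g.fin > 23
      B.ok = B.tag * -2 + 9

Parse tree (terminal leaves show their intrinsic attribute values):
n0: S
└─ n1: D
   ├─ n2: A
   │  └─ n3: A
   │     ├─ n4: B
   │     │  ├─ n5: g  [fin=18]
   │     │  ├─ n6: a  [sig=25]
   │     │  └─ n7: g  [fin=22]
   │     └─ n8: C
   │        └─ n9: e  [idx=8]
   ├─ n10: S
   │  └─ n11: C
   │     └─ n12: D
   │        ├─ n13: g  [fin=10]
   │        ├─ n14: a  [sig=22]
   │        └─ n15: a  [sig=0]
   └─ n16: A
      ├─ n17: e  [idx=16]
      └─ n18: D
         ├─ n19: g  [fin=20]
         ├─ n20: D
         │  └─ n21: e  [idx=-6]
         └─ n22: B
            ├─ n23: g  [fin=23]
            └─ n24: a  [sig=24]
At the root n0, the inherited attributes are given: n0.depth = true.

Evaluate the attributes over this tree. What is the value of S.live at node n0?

19

1. n0.depth = true  [given at root]
2. n2.ok = true  [true]
3. n3.ok = false  [false]
4. n4.tag = 3  [3]
5. n5.fin = 18  [terminal]
6. n6.sig = 25  [terminal]
7. n7.fin = 22  [terminal]
8. n4.env = "yy"  ["yy"]
9. n4.idx = false  [g₁.fin == B.tag]
10. n4.ok = 26  [a.sig + 1]
11. n8.live = false  [B.ok > 26]
12. n9.idx = 8  [terminal]
13. n8.cnt = 7  [e.idx - 1]
14. n8.off = 9  [9]
15. n8.lim = true  [e.idx > 7]
16. n3.key = true  [C.lim == true]
17. n3.mk = -3  [B.ok - 29]
18. n2.key = false  [A₁.mk > -3]
19. n2.mk = -3  [A₁.mk * 3 + 6]
20. n10.depth = true  [A₀.mk > -4]
21. n11.live = true  [S.depth == true]
22. n13.fin = 10  [terminal]
23. n14.sig = 22  [terminal]
24. n15.sig = 0  [terminal]
25. n12.fin = 23  [a₀.sig + 1]
26. n12.live = 15  [a₁.sig + 15]
27. n11.cnt = 19  [D.fin + D.live - 19]
28. n11.off = 27  [D.live * 2 - 3]
29. n11.lim = true  [C.live == true]
30. n10.fin = 21  [C.cnt + C.off - 25]
31. n10.live = 6  [C.cnt * 3 - 51]
32. n16.ok = false  [A₀.key == true]
33. n17.idx = 16  [terminal]
34. n19.fin = 20  [terminal]
35. n21.idx = -6  [terminal]
36. n20.fin = 29  [e.idx * -1 + 23]
37. n20.live = 1  [e.idx * 3 + 19]
38. n22.tag = 1  [D₁.live]
39. n23.fin = 23  [terminal]
40. n24.sig = 24  [terminal]
41. n22.env = "nw"  ["nw"]
42. n22.idx = false  [g.fin > 23]
43. n22.ok = 7  [B.tag * -2 + 9]
44. n18.fin = -1  [D₁.live + g.fin - 22]
45. n18.live = 20  [B.ok + D₁.live + 12]
46. n16.key = false  [A.ok == true]
47. n16.mk = 25  [D.fin * 3 + 28]
48. n1.fin = 17  [(if A₀.key then A₀.mk else A₁.mk) - 8]
49. n1.live = 7  [A₀.mk + 10]
50. n0.fin = 18  [D.fin * -1 + 35]
51. n0.live = 19  [D.fin + 2]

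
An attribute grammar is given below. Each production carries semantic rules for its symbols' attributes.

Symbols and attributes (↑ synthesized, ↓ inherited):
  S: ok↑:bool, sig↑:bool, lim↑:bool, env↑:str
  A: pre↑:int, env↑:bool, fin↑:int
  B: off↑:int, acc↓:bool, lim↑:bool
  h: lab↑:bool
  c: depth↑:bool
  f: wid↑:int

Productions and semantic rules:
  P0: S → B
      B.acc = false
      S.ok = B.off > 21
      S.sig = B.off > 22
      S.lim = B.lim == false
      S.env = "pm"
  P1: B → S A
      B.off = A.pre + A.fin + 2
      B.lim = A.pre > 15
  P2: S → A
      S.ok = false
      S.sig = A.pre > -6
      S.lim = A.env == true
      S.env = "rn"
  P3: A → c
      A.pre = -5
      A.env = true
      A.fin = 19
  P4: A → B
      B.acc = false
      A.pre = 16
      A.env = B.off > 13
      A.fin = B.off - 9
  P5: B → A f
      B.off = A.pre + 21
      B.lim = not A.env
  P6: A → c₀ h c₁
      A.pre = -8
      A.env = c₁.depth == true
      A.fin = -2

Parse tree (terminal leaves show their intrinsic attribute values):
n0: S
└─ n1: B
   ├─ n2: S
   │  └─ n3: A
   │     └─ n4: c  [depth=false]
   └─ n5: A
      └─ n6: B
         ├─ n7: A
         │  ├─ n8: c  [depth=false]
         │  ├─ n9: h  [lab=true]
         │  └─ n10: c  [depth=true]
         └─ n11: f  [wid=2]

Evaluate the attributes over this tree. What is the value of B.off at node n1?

1. n1.acc = false  [false]
2. n4.depth = false  [terminal]
3. n3.pre = -5  [-5]
4. n3.env = true  [true]
5. n3.fin = 19  [19]
6. n2.ok = false  [false]
7. n2.sig = true  [A.pre > -6]
8. n2.lim = true  [A.env == true]
9. n2.env = "rn"  ["rn"]
10. n6.acc = false  [false]
11. n8.depth = false  [terminal]
12. n9.lab = true  [terminal]
13. n10.depth = true  [terminal]
14. n7.pre = -8  [-8]
15. n7.env = true  [c₁.depth == true]
16. n7.fin = -2  [-2]
17. n11.wid = 2  [terminal]
18. n6.off = 13  [A.pre + 21]
19. n6.lim = false  [not A.env]
20. n5.pre = 16  [16]
21. n5.env = false  [B.off > 13]
22. n5.fin = 4  [B.off - 9]
23. n1.off = 22  [A.pre + A.fin + 2]
24. n1.lim = true  [A.pre > 15]
25. n0.ok = true  [B.off > 21]
26. n0.sig = false  [B.off > 22]
27. n0.lim = false  [B.lim == false]
28. n0.env = "pm"  ["pm"]

22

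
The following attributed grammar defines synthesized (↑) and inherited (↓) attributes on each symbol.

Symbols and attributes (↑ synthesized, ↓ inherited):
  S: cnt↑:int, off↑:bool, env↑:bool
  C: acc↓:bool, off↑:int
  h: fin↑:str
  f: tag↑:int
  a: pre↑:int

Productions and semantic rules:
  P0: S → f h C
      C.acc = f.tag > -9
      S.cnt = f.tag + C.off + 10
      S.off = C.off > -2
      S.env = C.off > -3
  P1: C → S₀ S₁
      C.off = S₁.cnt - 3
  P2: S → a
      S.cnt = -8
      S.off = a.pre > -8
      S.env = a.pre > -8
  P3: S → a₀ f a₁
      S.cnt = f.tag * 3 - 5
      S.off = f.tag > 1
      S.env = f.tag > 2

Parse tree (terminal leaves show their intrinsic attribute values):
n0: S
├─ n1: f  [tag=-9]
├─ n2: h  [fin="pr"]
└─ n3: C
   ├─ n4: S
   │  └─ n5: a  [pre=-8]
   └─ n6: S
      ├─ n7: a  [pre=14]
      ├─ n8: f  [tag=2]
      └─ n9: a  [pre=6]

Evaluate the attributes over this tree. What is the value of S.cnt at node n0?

1. n1.tag = -9  [terminal]
2. n2.fin = "pr"  [terminal]
3. n3.acc = false  [f.tag > -9]
4. n5.pre = -8  [terminal]
5. n4.cnt = -8  [-8]
6. n4.off = false  [a.pre > -8]
7. n4.env = false  [a.pre > -8]
8. n7.pre = 14  [terminal]
9. n8.tag = 2  [terminal]
10. n9.pre = 6  [terminal]
11. n6.cnt = 1  [f.tag * 3 - 5]
12. n6.off = true  [f.tag > 1]
13. n6.env = false  [f.tag > 2]
14. n3.off = -2  [S₁.cnt - 3]
15. n0.cnt = -1  [f.tag + C.off + 10]
16. n0.off = false  [C.off > -2]
17. n0.env = true  [C.off > -3]

-1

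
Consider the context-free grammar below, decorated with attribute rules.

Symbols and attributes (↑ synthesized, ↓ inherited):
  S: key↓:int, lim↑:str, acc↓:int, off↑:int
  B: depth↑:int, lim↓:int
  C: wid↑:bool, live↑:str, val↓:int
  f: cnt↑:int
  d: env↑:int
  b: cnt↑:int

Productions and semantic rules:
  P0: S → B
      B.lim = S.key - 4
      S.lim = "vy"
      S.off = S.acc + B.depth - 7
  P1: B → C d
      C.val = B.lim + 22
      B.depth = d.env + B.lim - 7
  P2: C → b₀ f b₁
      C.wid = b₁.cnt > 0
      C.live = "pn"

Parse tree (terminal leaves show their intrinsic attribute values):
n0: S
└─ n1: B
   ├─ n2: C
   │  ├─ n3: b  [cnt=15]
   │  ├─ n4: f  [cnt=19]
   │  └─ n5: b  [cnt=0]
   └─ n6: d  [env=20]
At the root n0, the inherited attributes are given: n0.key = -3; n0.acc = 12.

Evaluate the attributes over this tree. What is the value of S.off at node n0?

11

1. n0.key = -3  [given at root]
2. n0.acc = 12  [given at root]
3. n1.lim = -7  [S.key - 4]
4. n2.val = 15  [B.lim + 22]
5. n3.cnt = 15  [terminal]
6. n4.cnt = 19  [terminal]
7. n5.cnt = 0  [terminal]
8. n2.wid = false  [b₁.cnt > 0]
9. n2.live = "pn"  ["pn"]
10. n6.env = 20  [terminal]
11. n1.depth = 6  [d.env + B.lim - 7]
12. n0.lim = "vy"  ["vy"]
13. n0.off = 11  [S.acc + B.depth - 7]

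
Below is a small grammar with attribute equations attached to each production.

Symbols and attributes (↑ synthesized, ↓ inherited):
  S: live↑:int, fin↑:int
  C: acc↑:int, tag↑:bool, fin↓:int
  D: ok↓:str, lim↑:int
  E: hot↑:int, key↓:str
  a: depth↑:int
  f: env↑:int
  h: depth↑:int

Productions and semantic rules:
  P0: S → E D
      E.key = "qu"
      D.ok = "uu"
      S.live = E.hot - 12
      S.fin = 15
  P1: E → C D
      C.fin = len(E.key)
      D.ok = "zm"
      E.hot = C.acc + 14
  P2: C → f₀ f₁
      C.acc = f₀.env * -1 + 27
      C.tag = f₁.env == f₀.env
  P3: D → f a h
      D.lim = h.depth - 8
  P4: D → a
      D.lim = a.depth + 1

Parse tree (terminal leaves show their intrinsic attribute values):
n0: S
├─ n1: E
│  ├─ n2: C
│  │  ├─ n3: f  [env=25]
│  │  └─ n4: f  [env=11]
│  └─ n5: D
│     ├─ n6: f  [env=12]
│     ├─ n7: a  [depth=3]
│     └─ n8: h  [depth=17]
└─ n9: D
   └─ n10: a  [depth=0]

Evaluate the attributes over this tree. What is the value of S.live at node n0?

4

1. n1.key = "qu"  ["qu"]
2. n2.fin = 2  [len(E.key)]
3. n3.env = 25  [terminal]
4. n4.env = 11  [terminal]
5. n2.acc = 2  [f₀.env * -1 + 27]
6. n2.tag = false  [f₁.env == f₀.env]
7. n5.ok = "zm"  ["zm"]
8. n6.env = 12  [terminal]
9. n7.depth = 3  [terminal]
10. n8.depth = 17  [terminal]
11. n5.lim = 9  [h.depth - 8]
12. n1.hot = 16  [C.acc + 14]
13. n9.ok = "uu"  ["uu"]
14. n10.depth = 0  [terminal]
15. n9.lim = 1  [a.depth + 1]
16. n0.live = 4  [E.hot - 12]
17. n0.fin = 15  [15]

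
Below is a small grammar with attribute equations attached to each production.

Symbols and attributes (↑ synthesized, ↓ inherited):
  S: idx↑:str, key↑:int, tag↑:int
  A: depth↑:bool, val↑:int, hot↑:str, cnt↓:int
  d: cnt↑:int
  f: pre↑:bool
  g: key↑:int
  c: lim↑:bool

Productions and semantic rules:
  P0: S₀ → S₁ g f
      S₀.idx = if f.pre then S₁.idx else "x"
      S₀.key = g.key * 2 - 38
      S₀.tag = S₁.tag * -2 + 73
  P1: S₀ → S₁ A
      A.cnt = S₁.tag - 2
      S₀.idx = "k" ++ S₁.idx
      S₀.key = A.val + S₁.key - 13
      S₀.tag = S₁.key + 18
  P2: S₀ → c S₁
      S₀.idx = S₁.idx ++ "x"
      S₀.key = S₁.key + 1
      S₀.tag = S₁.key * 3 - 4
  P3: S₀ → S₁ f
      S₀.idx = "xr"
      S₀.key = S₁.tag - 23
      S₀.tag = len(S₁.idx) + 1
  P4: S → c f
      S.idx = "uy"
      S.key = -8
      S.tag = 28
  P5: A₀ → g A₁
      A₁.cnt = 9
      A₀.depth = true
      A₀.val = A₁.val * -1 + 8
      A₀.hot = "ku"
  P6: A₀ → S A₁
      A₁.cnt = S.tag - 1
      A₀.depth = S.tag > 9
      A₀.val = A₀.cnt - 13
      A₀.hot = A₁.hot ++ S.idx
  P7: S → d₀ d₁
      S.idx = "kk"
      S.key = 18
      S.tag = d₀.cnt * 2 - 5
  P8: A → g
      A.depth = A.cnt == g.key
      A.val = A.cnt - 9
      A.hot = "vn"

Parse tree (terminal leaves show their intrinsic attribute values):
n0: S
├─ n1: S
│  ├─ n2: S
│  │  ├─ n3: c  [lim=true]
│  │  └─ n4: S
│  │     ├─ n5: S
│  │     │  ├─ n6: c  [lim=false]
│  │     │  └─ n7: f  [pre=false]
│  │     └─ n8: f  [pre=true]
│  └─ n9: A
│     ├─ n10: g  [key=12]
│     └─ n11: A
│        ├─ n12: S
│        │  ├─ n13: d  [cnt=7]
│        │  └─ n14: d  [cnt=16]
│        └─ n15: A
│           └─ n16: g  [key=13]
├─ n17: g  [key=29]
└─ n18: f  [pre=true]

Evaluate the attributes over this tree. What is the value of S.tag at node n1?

1. n3.lim = true  [terminal]
2. n6.lim = false  [terminal]
3. n7.pre = false  [terminal]
4. n5.idx = "uy"  ["uy"]
5. n5.key = -8  [-8]
6. n5.tag = 28  [28]
7. n8.pre = true  [terminal]
8. n4.idx = "xr"  ["xr"]
9. n4.key = 5  [S₁.tag - 23]
10. n4.tag = 3  [len(S₁.idx) + 1]
11. n2.idx = "xrx"  [S₁.idx ++ "x"]
12. n2.key = 6  [S₁.key + 1]
13. n2.tag = 11  [S₁.key * 3 - 4]
14. n9.cnt = 9  [S₁.tag - 2]
15. n10.key = 12  [terminal]
16. n11.cnt = 9  [9]
17. n13.cnt = 7  [terminal]
18. n14.cnt = 16  [terminal]
19. n12.idx = "kk"  ["kk"]
20. n12.key = 18  [18]
21. n12.tag = 9  [d₀.cnt * 2 - 5]
22. n15.cnt = 8  [S.tag - 1]
23. n16.key = 13  [terminal]
24. n15.depth = false  [A.cnt == g.key]
25. n15.val = -1  [A.cnt - 9]
26. n15.hot = "vn"  ["vn"]
27. n11.depth = false  [S.tag > 9]
28. n11.val = -4  [A₀.cnt - 13]
29. n11.hot = "vnkk"  [A₁.hot ++ S.idx]
30. n9.depth = true  [true]
31. n9.val = 12  [A₁.val * -1 + 8]
32. n9.hot = "ku"  ["ku"]
33. n1.idx = "kxrx"  ["k" ++ S₁.idx]
34. n1.key = 5  [A.val + S₁.key - 13]
35. n1.tag = 24  [S₁.key + 18]
36. n17.key = 29  [terminal]
37. n18.pre = true  [terminal]
38. n0.idx = "kxrx"  [if f.pre then S₁.idx else "x"]
39. n0.key = 20  [g.key * 2 - 38]
40. n0.tag = 25  [S₁.tag * -2 + 73]

24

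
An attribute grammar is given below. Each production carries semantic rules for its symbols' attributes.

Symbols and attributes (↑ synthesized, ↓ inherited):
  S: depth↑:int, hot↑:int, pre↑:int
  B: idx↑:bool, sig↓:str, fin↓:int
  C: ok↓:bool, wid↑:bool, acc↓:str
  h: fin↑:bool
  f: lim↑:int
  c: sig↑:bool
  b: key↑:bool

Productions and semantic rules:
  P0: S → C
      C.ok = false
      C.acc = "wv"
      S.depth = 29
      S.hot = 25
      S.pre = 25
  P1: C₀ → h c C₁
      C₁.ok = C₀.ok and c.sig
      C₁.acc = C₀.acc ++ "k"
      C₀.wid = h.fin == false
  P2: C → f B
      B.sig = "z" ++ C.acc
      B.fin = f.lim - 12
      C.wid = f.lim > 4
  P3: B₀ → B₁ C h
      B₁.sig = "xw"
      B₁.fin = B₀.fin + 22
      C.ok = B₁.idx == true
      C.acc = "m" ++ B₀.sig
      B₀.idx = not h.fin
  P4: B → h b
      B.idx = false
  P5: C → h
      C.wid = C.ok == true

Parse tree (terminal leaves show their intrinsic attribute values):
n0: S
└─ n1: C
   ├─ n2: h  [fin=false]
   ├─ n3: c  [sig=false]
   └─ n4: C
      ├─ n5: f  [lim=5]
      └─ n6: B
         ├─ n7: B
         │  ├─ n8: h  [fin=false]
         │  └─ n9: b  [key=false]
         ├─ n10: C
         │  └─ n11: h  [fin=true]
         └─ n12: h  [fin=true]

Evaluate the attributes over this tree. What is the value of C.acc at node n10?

"mzwvk"

1. n1.ok = false  [false]
2. n1.acc = "wv"  ["wv"]
3. n2.fin = false  [terminal]
4. n3.sig = false  [terminal]
5. n4.ok = false  [C₀.ok and c.sig]
6. n4.acc = "wvk"  [C₀.acc ++ "k"]
7. n5.lim = 5  [terminal]
8. n6.sig = "zwvk"  ["z" ++ C.acc]
9. n6.fin = -7  [f.lim - 12]
10. n7.sig = "xw"  ["xw"]
11. n7.fin = 15  [B₀.fin + 22]
12. n8.fin = false  [terminal]
13. n9.key = false  [terminal]
14. n7.idx = false  [false]
15. n10.ok = false  [B₁.idx == true]
16. n10.acc = "mzwvk"  ["m" ++ B₀.sig]
17. n11.fin = true  [terminal]
18. n10.wid = false  [C.ok == true]
19. n12.fin = true  [terminal]
20. n6.idx = false  [not h.fin]
21. n4.wid = true  [f.lim > 4]
22. n1.wid = true  [h.fin == false]
23. n0.depth = 29  [29]
24. n0.hot = 25  [25]
25. n0.pre = 25  [25]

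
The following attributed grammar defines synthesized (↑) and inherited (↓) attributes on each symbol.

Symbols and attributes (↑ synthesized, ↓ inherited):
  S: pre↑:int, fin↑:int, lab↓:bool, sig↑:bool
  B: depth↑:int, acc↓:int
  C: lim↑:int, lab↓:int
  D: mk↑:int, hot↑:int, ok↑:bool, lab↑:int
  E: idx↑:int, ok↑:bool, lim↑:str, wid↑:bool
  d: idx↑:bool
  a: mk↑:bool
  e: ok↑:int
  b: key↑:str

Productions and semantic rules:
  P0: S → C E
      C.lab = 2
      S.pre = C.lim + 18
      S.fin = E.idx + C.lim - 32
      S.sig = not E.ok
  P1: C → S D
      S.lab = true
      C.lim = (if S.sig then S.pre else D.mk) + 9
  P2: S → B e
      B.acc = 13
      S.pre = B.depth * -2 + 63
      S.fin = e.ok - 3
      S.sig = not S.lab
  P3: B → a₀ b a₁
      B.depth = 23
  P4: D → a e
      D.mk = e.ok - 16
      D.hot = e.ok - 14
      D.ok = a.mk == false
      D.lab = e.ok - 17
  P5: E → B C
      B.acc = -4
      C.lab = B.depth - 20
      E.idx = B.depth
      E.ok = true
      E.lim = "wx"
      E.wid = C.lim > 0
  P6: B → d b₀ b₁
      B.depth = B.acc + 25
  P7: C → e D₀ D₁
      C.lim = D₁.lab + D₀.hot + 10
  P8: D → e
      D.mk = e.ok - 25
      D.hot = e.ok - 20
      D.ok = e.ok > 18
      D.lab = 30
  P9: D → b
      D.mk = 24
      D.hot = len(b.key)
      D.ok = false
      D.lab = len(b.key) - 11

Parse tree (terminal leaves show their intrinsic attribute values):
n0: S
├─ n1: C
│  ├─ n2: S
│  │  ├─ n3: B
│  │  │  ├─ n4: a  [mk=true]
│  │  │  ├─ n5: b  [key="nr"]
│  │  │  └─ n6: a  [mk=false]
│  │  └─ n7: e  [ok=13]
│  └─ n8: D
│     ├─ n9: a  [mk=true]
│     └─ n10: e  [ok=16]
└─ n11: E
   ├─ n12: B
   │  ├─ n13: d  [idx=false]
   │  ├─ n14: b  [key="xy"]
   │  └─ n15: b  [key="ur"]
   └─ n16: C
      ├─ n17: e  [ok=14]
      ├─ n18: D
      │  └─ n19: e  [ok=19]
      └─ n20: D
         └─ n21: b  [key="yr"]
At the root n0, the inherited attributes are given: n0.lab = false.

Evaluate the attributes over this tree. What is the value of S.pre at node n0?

1. n0.lab = false  [given at root]
2. n1.lab = 2  [2]
3. n2.lab = true  [true]
4. n3.acc = 13  [13]
5. n4.mk = true  [terminal]
6. n5.key = "nr"  [terminal]
7. n6.mk = false  [terminal]
8. n3.depth = 23  [23]
9. n7.ok = 13  [terminal]
10. n2.pre = 17  [B.depth * -2 + 63]
11. n2.fin = 10  [e.ok - 3]
12. n2.sig = false  [not S.lab]
13. n9.mk = true  [terminal]
14. n10.ok = 16  [terminal]
15. n8.mk = 0  [e.ok - 16]
16. n8.hot = 2  [e.ok - 14]
17. n8.ok = false  [a.mk == false]
18. n8.lab = -1  [e.ok - 17]
19. n1.lim = 9  [(if S.sig then S.pre else D.mk) + 9]
20. n12.acc = -4  [-4]
21. n13.idx = false  [terminal]
22. n14.key = "xy"  [terminal]
23. n15.key = "ur"  [terminal]
24. n12.depth = 21  [B.acc + 25]
25. n16.lab = 1  [B.depth - 20]
26. n17.ok = 14  [terminal]
27. n19.ok = 19  [terminal]
28. n18.mk = -6  [e.ok - 25]
29. n18.hot = -1  [e.ok - 20]
30. n18.ok = true  [e.ok > 18]
31. n18.lab = 30  [30]
32. n21.key = "yr"  [terminal]
33. n20.mk = 24  [24]
34. n20.hot = 2  [len(b.key)]
35. n20.ok = false  [false]
36. n20.lab = -9  [len(b.key) - 11]
37. n16.lim = 0  [D₁.lab + D₀.hot + 10]
38. n11.idx = 21  [B.depth]
39. n11.ok = true  [true]
40. n11.lim = "wx"  ["wx"]
41. n11.wid = false  [C.lim > 0]
42. n0.pre = 27  [C.lim + 18]
43. n0.fin = -2  [E.idx + C.lim - 32]
44. n0.sig = false  [not E.ok]

27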